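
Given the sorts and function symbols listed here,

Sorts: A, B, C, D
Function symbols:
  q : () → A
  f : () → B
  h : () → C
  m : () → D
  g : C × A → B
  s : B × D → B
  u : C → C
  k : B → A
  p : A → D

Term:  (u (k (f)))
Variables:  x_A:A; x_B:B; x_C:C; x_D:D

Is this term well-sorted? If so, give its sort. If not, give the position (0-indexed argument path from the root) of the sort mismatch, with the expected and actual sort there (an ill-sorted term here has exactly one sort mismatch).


ill-sorted at position [0]: expected C, got A

    (f) : B
  (k (f)) : A
(u (k (f))) : ✗ arg 0 at [0] has sort A, expected C


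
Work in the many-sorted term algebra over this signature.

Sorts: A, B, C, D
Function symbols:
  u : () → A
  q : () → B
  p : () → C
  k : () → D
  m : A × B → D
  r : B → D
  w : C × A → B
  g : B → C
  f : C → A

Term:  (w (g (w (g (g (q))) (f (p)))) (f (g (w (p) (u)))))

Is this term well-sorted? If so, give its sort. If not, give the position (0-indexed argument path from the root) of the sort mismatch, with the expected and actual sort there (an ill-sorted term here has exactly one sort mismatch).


ill-sorted at position [0, 0, 0, 0]: expected B, got C

          (q) : B
        (g (q)) : C
      (g (g (q))) : ✗ arg 0 at [0, 0, 0, 0] has sort C, expected B
        (p) : C
      (f (p)) : A
        (p) : C
        (u) : A
      (w (p) (u)) : B
    (g (w (p) (u))) : C
  (f (g (w (p) (u)))) : A


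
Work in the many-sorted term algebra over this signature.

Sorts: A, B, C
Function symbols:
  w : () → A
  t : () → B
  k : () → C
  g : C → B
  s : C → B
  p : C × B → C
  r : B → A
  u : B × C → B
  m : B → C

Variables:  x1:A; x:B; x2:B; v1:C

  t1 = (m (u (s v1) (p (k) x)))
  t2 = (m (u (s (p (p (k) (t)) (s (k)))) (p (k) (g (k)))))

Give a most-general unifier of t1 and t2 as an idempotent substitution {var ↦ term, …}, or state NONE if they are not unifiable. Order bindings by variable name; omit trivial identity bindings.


{v1 ↦ (p (p (k) (t)) (s (k))), x ↦ (g (k))}


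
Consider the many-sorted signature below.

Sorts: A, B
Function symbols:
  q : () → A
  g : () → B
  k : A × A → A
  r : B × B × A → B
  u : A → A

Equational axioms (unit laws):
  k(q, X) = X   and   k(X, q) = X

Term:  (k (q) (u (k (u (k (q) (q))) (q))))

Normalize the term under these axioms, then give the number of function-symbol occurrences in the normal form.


1. (k (q) (u (k (u (k (q) (q))) (q))))  →  (u (k (u (k (q) (q))) (q)))
2. (u (k (u (k (q) (q))) (q)))  →  (u (u (k (q) (q))))
3. (u (u (k (q) (q))))  →  (u (u (q)))
normal form: (u (u (q)))

size = 3


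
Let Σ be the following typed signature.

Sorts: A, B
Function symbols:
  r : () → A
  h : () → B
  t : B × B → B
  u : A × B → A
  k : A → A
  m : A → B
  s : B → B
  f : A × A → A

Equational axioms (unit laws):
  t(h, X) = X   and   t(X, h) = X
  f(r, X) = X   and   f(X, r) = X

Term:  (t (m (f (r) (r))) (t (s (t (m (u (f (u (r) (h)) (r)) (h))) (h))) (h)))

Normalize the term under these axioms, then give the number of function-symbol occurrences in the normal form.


1. (t (m (f (r) (r))) (t (s (t (m (u (f (u (r) (h)) (r)) (h))) (h))) (h)))  →  (t (m (r)) (t (s (t (m (u (f (u (r) (h)) (r)) (h))) (h))) (h)))
2. (t (m (r)) (t (s (t (m (u (f (u (r) (h)) (r)) (h))) (h))) (h)))  →  (t (m (r)) (s (t (m (u (f (u (r) (h)) (r)) (h))) (h))))
3. (t (m (r)) (s (t (m (u (f (u (r) (h)) (r)) (h))) (h))))  →  (t (m (r)) (s (m (u (f (u (r) (h)) (r)) (h)))))
4. (t (m (r)) (s (m (u (f (u (r) (h)) (r)) (h)))))  →  (t (m (r)) (s (m (u (u (r) (h)) (h)))))
normal form: (t (m (r)) (s (m (u (u (r) (h)) (h)))))

size = 10


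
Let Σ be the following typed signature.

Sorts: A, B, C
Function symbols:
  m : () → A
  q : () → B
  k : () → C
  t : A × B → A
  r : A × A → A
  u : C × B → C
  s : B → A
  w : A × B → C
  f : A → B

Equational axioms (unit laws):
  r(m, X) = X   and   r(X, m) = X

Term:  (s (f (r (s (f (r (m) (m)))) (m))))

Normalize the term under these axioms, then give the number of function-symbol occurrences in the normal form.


size = 5

1. (s (f (r (s (f (r (m) (m)))) (m))))  →  (s (f (s (f (r (m) (m))))))
2. (s (f (s (f (r (m) (m))))))  →  (s (f (s (f (m)))))
normal form: (s (f (s (f (m)))))


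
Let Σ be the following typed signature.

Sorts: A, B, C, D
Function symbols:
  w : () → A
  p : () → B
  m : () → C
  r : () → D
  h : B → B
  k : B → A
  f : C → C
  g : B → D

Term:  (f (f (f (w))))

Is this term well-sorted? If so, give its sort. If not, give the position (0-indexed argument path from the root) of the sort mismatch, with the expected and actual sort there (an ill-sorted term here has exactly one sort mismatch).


ill-sorted at position [0, 0, 0]: expected C, got A

      (w) : A
    (f (w)) : ✗ arg 0 at [0, 0, 0] has sort A, expected C


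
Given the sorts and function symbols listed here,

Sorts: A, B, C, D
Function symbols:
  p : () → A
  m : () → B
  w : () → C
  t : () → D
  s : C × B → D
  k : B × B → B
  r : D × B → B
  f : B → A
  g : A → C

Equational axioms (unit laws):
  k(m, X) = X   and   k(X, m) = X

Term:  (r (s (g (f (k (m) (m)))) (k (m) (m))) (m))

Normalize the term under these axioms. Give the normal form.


normal form = (r (s (g (f (m))) (m)) (m))

1. (r (s (g (f (k (m) (m)))) (k (m) (m))) (m))  →  (r (s (g (f (m))) (k (m) (m))) (m))
2. (r (s (g (f (m))) (k (m) (m))) (m))  →  (r (s (g (f (m))) (m)) (m))


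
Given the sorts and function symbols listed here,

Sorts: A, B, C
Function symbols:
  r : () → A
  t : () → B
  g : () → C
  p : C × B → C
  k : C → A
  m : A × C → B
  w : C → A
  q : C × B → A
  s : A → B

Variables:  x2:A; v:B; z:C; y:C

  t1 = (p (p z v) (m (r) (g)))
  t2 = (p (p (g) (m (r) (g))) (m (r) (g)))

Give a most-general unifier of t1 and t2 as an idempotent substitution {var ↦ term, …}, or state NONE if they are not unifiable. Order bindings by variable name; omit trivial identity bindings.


{v ↦ (m (r) (g)), z ↦ (g)}


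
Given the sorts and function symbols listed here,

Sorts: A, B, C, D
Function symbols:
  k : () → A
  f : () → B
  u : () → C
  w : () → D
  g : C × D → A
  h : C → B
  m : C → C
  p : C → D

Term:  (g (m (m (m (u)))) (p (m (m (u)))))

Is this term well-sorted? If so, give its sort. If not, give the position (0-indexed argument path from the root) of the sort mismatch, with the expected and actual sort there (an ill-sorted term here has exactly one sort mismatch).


        (u) : C
      (m (u)) : C
    (m (m (u))) : C
  (m (m (m (u)))) : C
        (u) : C
      (m (u)) : C
    (m (m (u))) : C
  (p (m (m (u)))) : D
(g (m (m (m (u)))) (p (m (m (u))))) : A

well-sorted; sort = A


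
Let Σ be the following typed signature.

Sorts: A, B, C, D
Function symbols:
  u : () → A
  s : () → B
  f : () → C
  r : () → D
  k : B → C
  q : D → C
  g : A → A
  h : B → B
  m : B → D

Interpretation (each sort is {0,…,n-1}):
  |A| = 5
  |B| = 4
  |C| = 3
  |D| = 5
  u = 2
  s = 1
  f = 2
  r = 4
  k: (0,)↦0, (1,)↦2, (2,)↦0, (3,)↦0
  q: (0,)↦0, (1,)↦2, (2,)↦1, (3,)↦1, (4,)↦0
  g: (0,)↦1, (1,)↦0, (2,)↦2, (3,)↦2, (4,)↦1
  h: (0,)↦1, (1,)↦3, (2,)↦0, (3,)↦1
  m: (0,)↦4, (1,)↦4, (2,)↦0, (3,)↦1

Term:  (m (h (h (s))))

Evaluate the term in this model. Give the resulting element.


value = 4

  s = 1
  (h (s)) = h(1,) = 3
  (h (h (s))) = h(3,) = 1
  (m (h (h (s)))) = m(1,) = 4


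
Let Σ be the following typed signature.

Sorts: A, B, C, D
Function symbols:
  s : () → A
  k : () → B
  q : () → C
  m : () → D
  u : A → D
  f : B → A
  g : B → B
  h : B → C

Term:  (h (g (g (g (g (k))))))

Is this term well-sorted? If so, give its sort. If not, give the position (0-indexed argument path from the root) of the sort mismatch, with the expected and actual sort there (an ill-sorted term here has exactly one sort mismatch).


          (k) : B
        (g (k)) : B
      (g (g (k))) : B
    (g (g (g (k)))) : B
  (g (g (g (g (k))))) : B
(h (g (g (g (g (k)))))) : C

well-sorted; sort = C


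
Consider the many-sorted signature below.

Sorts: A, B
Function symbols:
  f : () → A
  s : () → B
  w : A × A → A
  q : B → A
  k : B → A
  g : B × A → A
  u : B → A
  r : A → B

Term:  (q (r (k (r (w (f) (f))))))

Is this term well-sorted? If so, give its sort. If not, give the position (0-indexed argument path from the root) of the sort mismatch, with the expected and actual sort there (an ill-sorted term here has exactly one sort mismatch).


well-sorted; sort = A

          (f) : A
          (f) : A
        (w (f) (f)) : A
      (r (w (f) (f))) : B
    (k (r (w (f) (f)))) : A
  (r (k (r (w (f) (f))))) : B
(q (r (k (r (w (f) (f)))))) : A


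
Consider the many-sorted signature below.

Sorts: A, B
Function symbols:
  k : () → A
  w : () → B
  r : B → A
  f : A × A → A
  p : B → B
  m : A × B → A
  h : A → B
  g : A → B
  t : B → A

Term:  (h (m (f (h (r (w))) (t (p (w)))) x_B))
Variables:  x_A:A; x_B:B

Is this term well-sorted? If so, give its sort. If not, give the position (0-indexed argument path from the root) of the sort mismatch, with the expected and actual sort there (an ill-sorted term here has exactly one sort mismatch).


          (w) : B
        (r (w)) : A
      (h (r (w))) : B
          (w) : B
        (p (w)) : B
      (t (p (w))) : A
    (f (h (r (w))) (t (p (w)))) : ✗ arg 0 at [0, 0, 0] has sort B, expected A
    x_B : B

ill-sorted at position [0, 0, 0]: expected A, got B


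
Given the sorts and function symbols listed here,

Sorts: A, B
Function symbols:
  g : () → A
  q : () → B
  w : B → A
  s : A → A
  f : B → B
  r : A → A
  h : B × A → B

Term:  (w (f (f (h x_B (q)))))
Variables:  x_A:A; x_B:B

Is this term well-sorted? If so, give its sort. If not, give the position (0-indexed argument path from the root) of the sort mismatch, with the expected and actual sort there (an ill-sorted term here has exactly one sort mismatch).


        x_B : B
        (q) : B
      (h x_B (q)) : ✗ arg 1 at [0, 0, 0, 1] has sort B, expected A

ill-sorted at position [0, 0, 0, 1]: expected A, got B


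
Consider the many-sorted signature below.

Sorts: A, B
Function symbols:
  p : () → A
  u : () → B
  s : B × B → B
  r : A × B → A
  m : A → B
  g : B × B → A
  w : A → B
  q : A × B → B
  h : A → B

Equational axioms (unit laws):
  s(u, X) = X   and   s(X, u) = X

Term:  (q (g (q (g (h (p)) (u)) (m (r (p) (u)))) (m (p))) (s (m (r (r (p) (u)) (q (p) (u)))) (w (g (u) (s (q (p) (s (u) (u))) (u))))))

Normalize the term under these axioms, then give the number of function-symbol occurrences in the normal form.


1. (q (g (q (g (h (p)) (u)) (m (r (p) (u)))) (m (p))) (s (m (r (r (p) (u)) (q (p) (u)))) (w (g (u) (s (q (p) (s (u) (u))) (u))))))  →  (q (g (q (g (h (p)) (u)) (m (r (p) (u)))) (m (p))) (s (m (r (r (p) (u)) (q (p) (u)))) (w (g (u) (q (p) (s (u) (u)))))))
2. (q (g (q (g (h (p)) (u)) (m (r (p) (u)))) (m (p))) (s (m (r (r (p) (u)) (q (p) (u)))) (w (g (u) (q (p) (s (u) (u)))))))  →  (q (g (q (g (h (p)) (u)) (m (r (p) (u)))) (m (p))) (s (m (r (r (p) (u)) (q (p) (u)))) (w (g (u) (q (p) (u))))))
normal form: (q (g (q (g (h (p)) (u)) (m (r (p) (u)))) (m (p))) (s (m (r (r (p) (u)) (q (p) (u)))) (w (g (u) (q (p) (u))))))

size = 28


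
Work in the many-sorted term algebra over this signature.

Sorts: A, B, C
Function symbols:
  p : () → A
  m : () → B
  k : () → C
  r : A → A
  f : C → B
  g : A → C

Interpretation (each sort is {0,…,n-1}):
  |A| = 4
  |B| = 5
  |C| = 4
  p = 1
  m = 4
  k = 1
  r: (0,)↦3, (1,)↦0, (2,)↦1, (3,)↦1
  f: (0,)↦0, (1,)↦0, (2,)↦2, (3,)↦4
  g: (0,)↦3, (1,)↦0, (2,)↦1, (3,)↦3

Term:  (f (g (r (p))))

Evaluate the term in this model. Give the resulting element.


  p = 1
  (r (p)) = r(1,) = 0
  (g (r (p))) = g(0,) = 3
  (f (g (r (p)))) = f(3,) = 4

value = 4


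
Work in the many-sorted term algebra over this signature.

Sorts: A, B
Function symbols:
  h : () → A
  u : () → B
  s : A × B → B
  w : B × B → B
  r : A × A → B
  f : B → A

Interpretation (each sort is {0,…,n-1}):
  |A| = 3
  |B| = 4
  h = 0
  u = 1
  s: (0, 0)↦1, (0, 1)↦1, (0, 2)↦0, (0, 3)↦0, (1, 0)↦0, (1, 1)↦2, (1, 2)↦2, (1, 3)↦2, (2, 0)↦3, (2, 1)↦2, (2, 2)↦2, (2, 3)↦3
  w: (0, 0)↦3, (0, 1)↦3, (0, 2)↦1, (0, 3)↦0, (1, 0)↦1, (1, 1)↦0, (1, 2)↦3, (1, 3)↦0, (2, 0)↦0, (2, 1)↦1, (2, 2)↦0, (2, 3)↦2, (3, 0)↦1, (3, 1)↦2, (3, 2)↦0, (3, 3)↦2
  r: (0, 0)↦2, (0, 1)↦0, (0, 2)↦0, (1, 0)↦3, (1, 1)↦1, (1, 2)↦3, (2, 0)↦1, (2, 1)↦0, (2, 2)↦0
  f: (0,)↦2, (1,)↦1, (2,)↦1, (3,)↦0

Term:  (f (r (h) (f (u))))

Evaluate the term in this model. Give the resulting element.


  h = 0
  u = 1
  (f (u)) = f(1,) = 1
  (r (h) (f (u))) = r(0, 1) = 0
  (f (r (h) (f (u)))) = f(0,) = 2

value = 2


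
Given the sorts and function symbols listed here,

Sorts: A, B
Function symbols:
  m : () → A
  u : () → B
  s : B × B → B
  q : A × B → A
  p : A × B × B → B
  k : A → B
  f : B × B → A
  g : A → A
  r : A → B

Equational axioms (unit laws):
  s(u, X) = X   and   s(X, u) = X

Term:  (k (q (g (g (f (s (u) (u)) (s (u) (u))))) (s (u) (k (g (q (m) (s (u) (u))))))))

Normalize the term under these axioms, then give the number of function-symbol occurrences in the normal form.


size = 12

1. (k (q (g (g (f (s (u) (u)) (s (u) (u))))) (s (u) (k (g (q (m) (s (u) (u))))))))  →  (k (q (g (g (f (u) (s (u) (u))))) (s (u) (k (g (q (m) (s (u) (u))))))))
2. (k (q (g (g (f (u) (s (u) (u))))) (s (u) (k (g (q (m) (s (u) (u))))))))  →  (k (q (g (g (f (u) (u)))) (s (u) (k (g (q (m) (s (u) (u))))))))
3. (k (q (g (g (f (u) (u)))) (s (u) (k (g (q (m) (s (u) (u))))))))  →  (k (q (g (g (f (u) (u)))) (k (g (q (m) (s (u) (u)))))))
4. (k (q (g (g (f (u) (u)))) (k (g (q (m) (s (u) (u)))))))  →  (k (q (g (g (f (u) (u)))) (k (g (q (m) (u))))))
normal form: (k (q (g (g (f (u) (u)))) (k (g (q (m) (u))))))


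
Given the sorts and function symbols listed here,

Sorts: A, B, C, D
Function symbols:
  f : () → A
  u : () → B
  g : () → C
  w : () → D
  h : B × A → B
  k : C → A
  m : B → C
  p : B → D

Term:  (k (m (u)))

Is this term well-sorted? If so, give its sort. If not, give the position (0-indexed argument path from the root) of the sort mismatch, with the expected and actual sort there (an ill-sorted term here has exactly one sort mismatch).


well-sorted; sort = A

    (u) : B
  (m (u)) : C
(k (m (u))) : A


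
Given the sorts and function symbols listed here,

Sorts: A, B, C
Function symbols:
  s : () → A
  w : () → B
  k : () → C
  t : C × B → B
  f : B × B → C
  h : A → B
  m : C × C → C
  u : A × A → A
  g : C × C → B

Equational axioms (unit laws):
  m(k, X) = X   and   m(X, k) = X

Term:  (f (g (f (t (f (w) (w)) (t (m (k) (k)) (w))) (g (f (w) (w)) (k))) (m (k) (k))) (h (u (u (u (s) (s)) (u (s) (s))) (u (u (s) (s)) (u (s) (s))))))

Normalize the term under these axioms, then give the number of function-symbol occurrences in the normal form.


1. (f (g (f (t (f (w) (w)) (t (m (k) (k)) (w))) (g (f (w) (w)) (k))) (m (k) (k))) (h (u (u (u (s) (s)) (u (s) (s))) (u (u (s) (s)) (u (s) (s))))))  →  (f (g (f (t (f (w) (w)) (t (k) (w))) (g (f (w) (w)) (k))) (m (k) (k))) (h (u (u (u (s) (s)) (u (s) (s))) (u (u (s) (s)) (u (s) (s))))))
2. (f (g (f (t (f (w) (w)) (t (k) (w))) (g (f (w) (w)) (k))) (m (k) (k))) (h (u (u (u (s) (s)) (u (s) (s))) (u (u (s) (s)) (u (s) (s))))))  →  (f (g (f (t (f (w) (w)) (t (k) (w))) (g (f (w) (w)) (k))) (k)) (h (u (u (u (s) (s)) (u (s) (s))) (u (u (s) (s)) (u (s) (s))))))
normal form: (f (g (f (t (f (w) (w)) (t (k) (w))) (g (f (w) (w)) (k))) (k)) (h (u (u (u (s) (s)) (u (s) (s))) (u (u (s) (s)) (u (s) (s))))))

size = 32


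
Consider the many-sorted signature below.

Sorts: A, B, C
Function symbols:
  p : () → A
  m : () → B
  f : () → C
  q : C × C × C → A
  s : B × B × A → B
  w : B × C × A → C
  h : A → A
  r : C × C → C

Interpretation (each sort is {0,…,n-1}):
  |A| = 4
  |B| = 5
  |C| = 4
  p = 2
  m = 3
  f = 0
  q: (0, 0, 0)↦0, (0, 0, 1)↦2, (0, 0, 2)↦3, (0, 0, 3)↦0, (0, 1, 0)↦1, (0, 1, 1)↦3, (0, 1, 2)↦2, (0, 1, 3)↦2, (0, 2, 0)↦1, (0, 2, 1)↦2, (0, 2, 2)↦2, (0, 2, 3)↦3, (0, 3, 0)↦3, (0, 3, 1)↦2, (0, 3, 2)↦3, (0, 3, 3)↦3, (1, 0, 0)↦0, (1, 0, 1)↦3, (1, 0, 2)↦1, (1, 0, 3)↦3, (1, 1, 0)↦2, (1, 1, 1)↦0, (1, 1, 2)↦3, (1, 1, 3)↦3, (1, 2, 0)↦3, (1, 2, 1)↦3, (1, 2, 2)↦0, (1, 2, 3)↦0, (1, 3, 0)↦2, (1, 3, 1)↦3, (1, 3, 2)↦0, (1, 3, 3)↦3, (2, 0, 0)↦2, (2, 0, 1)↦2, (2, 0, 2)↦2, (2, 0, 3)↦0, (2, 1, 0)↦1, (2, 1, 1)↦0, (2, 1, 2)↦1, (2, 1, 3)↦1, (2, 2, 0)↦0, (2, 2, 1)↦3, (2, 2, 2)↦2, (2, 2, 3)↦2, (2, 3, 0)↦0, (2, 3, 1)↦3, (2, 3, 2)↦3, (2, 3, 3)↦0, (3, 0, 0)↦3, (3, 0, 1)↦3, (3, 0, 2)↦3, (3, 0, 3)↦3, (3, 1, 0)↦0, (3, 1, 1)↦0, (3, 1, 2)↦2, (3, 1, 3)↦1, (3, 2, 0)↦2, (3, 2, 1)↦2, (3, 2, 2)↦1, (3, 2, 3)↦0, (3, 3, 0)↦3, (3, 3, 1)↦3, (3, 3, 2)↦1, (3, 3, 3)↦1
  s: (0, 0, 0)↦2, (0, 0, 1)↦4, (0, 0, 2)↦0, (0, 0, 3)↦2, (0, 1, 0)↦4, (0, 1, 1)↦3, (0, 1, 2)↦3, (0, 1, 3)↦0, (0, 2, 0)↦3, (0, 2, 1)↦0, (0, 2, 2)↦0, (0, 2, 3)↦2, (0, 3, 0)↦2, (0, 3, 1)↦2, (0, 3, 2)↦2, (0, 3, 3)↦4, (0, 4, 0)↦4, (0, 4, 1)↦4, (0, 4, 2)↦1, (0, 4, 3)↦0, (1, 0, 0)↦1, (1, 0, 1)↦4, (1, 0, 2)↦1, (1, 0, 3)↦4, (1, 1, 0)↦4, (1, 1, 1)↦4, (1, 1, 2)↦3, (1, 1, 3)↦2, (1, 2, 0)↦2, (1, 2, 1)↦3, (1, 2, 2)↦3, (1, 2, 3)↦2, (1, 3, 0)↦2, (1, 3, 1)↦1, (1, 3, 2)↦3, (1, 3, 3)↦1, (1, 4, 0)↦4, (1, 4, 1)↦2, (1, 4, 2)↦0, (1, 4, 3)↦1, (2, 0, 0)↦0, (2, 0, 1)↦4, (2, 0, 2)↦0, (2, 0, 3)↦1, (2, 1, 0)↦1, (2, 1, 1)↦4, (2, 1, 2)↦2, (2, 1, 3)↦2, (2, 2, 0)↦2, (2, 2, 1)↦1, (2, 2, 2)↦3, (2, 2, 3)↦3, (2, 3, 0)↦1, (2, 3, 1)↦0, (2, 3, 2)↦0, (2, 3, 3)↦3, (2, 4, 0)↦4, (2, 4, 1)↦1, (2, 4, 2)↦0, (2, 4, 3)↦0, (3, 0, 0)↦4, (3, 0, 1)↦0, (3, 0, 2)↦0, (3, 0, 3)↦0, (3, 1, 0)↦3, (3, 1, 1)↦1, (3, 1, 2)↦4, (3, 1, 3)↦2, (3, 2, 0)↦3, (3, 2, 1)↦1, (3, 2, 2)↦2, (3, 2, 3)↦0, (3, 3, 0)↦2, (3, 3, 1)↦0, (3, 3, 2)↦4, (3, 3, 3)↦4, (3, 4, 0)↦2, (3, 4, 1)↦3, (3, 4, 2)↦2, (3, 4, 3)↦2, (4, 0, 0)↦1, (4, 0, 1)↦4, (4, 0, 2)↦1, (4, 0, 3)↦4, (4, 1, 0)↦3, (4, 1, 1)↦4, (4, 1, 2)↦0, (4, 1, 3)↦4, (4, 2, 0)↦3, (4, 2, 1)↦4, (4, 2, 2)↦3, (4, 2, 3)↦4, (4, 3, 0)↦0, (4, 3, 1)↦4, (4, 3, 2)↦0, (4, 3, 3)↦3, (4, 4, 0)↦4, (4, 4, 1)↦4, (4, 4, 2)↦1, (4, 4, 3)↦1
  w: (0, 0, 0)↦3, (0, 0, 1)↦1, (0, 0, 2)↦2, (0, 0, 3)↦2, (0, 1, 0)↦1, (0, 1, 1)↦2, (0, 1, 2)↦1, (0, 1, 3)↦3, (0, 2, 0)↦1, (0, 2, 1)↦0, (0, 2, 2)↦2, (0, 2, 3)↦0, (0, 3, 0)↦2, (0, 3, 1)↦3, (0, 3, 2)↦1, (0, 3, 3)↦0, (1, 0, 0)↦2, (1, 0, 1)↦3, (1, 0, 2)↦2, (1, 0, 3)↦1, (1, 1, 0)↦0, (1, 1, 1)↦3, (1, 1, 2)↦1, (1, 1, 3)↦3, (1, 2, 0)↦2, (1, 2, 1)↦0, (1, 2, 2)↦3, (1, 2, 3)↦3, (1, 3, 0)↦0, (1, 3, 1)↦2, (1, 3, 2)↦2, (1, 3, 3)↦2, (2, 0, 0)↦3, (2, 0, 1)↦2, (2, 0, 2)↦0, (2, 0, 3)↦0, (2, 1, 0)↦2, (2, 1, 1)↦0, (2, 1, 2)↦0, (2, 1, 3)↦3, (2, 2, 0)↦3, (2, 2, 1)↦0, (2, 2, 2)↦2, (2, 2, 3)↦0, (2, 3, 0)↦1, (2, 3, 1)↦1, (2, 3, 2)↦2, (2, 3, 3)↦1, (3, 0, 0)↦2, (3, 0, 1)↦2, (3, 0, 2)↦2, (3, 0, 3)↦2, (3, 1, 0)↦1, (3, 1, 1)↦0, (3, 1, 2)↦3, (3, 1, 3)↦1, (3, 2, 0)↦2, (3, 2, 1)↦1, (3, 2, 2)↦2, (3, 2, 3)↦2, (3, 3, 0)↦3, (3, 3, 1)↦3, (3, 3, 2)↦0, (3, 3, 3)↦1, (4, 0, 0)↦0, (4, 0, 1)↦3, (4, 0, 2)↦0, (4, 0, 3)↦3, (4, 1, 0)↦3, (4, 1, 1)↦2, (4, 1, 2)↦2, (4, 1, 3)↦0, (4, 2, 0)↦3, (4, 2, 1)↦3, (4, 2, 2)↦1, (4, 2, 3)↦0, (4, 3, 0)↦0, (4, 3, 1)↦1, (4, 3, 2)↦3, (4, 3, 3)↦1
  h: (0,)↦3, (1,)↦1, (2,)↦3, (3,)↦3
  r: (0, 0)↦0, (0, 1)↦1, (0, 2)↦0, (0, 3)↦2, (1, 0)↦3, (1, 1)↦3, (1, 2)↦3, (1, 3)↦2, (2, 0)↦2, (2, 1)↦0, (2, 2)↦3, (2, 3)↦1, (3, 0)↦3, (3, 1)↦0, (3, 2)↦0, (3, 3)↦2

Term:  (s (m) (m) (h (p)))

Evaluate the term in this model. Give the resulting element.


value = 4

  m = 3
  m = 3
  p = 2
  (h (p)) = h(2,) = 3
  (s (m) (m) (h (p))) = s(3, 3, 3) = 4


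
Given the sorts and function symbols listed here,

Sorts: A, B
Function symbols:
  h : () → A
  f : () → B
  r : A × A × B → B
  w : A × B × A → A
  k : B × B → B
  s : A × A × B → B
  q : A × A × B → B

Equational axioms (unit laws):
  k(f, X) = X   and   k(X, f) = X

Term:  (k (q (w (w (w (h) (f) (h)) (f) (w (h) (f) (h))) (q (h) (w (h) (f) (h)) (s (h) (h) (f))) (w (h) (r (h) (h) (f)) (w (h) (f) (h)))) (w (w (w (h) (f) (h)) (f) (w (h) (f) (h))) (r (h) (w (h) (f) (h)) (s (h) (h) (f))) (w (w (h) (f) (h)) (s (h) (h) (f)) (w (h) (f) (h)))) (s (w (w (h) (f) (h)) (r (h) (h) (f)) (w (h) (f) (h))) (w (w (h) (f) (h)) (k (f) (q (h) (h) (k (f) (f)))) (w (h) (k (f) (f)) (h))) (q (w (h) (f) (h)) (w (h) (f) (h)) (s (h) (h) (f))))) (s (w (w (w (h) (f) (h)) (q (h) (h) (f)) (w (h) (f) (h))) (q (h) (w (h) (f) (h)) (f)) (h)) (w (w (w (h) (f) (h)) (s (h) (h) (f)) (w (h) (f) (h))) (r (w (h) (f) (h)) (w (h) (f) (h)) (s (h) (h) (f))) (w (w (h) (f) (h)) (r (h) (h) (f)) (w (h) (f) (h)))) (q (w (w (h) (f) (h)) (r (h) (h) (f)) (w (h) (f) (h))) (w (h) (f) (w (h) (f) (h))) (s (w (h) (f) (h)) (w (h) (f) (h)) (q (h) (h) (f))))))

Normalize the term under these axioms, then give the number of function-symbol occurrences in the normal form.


size = 204

1. (k (q (w (w (w (h) (f) (h)) (f) (w (h) (f) (h))) (q (h) (w (h) (f) (h)) (s (h) (h) (f))) (w (h) (r (h) (h) (f)) (w (h) (f) (h)))) (w (w (w (h) (f) (h)) (f) (w (h) (f) (h))) (r (h) (w (h) (f) (h)) (s (h) (h) (f))) (w (w (h) (f) (h)) (s (h) (h) (f)) (w (h) (f) (h)))) (s (w (w (h) (f) (h)) (r (h) (h) (f)) (w (h) (f) (h))) (w (w (h) (f) (h)) (k (f) (q (h) (h) (k (f) (f)))) (w (h) (k (f) (f)) (h))) (q (w (h) (f) (h)) (w (h) (f) (h)) (s (h) (h) (f))))) (s (w (w (w (h) (f) (h)) (q (h) (h) (f)) (w (h) (f) (h))) (q (h) (w (h) (f) (h)) (f)) (h)) (w (w (w (h) (f) (h)) (s (h) (h) (f)) (w (h) (f) (h))) (r (w (h) (f) (h)) (w (h) (f) (h)) (s (h) (h) (f))) (w (w (h) (f) (h)) (r (h) (h) (f)) (w (h) (f) (h)))) (q (w (w (h) (f) (h)) (r (h) (h) (f)) (w (h) (f) (h))) (w (h) (f) (w (h) (f) (h))) (s (w (h) (f) (h)) (w (h) (f) (h)) (q (h) (h) (f))))))  →  (k (q (w (w (w (h) (f) (h)) (f) (w (h) (f) (h))) (q (h) (w (h) (f) (h)) (s (h) (h) (f))) (w (h) (r (h) (h) (f)) (w (h) (f) (h)))) (w (w (w (h) (f) (h)) (f) (w (h) (f) (h))) (r (h) (w (h) (f) (h)) (s (h) (h) (f))) (w (w (h) (f) (h)) (s (h) (h) (f)) (w (h) (f) (h)))) (s (w (w (h) (f) (h)) (r (h) (h) (f)) (w (h) (f) (h))) (w (w (h) (f) (h)) (q (h) (h) (k (f) (f))) (w (h) (k (f) (f)) (h))) (q (w (h) (f) (h)) (w (h) (f) (h)) (s (h) (h) (f))))) (s (w (w (w (h) (f) (h)) (q (h) (h) (f)) (w (h) (f) (h))) (q (h) (w (h) (f) (h)) (f)) (h)) (w (w (w (h) (f) (h)) (s (h) (h) (f)) (w (h) (f) (h))) (r (w (h) (f) (h)) (w (h) (f) (h)) (s (h) (h) (f))) (w (w (h) (f) (h)) (r (h) (h) (f)) (w (h) (f) (h)))) (q (w (w (h) (f) (h)) (r (h) (h) (f)) (w (h) (f) (h))) (w (h) (f) (w (h) (f) (h))) (s (w (h) (f) (h)) (w (h) (f) (h)) (q (h) (h) (f))))))
2. (k (q (w (w (w (h) (f) (h)) (f) (w (h) (f) (h))) (q (h) (w (h) (f) (h)) (s (h) (h) (f))) (w (h) (r (h) (h) (f)) (w (h) (f) (h)))) (w (w (w (h) (f) (h)) (f) (w (h) (f) (h))) (r (h) (w (h) (f) (h)) (s (h) (h) (f))) (w (w (h) (f) (h)) (s (h) (h) (f)) (w (h) (f) (h)))) (s (w (w (h) (f) (h)) (r (h) (h) (f)) (w (h) (f) (h))) (w (w (h) (f) (h)) (q (h) (h) (k (f) (f))) (w (h) (k (f) (f)) (h))) (q (w (h) (f) (h)) (w (h) (f) (h)) (s (h) (h) (f))))) (s (w (w (w (h) (f) (h)) (q (h) (h) (f)) (w (h) (f) (h))) (q (h) (w (h) (f) (h)) (f)) (h)) (w (w (w (h) (f) (h)) (s (h) (h) (f)) (w (h) (f) (h))) (r (w (h) (f) (h)) (w (h) (f) (h)) (s (h) (h) (f))) (w (w (h) (f) (h)) (r (h) (h) (f)) (w (h) (f) (h)))) (q (w (w (h) (f) (h)) (r (h) (h) (f)) (w (h) (f) (h))) (w (h) (f) (w (h) (f) (h))) (s (w (h) (f) (h)) (w (h) (f) (h)) (q (h) (h) (f))))))  →  (k (q (w (w (w (h) (f) (h)) (f) (w (h) (f) (h))) (q (h) (w (h) (f) (h)) (s (h) (h) (f))) (w (h) (r (h) (h) (f)) (w (h) (f) (h)))) (w (w (w (h) (f) (h)) (f) (w (h) (f) (h))) (r (h) (w (h) (f) (h)) (s (h) (h) (f))) (w (w (h) (f) (h)) (s (h) (h) (f)) (w (h) (f) (h)))) (s (w (w (h) (f) (h)) (r (h) (h) (f)) (w (h) (f) (h))) (w (w (h) (f) (h)) (q (h) (h) (f)) (w (h) (k (f) (f)) (h))) (q (w (h) (f) (h)) (w (h) (f) (h)) (s (h) (h) (f))))) (s (w (w (w (h) (f) (h)) (q (h) (h) (f)) (w (h) (f) (h))) (q (h) (w (h) (f) (h)) (f)) (h)) (w (w (w (h) (f) (h)) (s (h) (h) (f)) (w (h) (f) (h))) (r (w (h) (f) (h)) (w (h) (f) (h)) (s (h) (h) (f))) (w (w (h) (f) (h)) (r (h) (h) (f)) (w (h) (f) (h)))) (q (w (w (h) (f) (h)) (r (h) (h) (f)) (w (h) (f) (h))) (w (h) (f) (w (h) (f) (h))) (s (w (h) (f) (h)) (w (h) (f) (h)) (q (h) (h) (f))))))
3. (k (q (w (w (w (h) (f) (h)) (f) (w (h) (f) (h))) (q (h) (w (h) (f) (h)) (s (h) (h) (f))) (w (h) (r (h) (h) (f)) (w (h) (f) (h)))) (w (w (w (h) (f) (h)) (f) (w (h) (f) (h))) (r (h) (w (h) (f) (h)) (s (h) (h) (f))) (w (w (h) (f) (h)) (s (h) (h) (f)) (w (h) (f) (h)))) (s (w (w (h) (f) (h)) (r (h) (h) (f)) (w (h) (f) (h))) (w (w (h) (f) (h)) (q (h) (h) (f)) (w (h) (k (f) (f)) (h))) (q (w (h) (f) (h)) (w (h) (f) (h)) (s (h) (h) (f))))) (s (w (w (w (h) (f) (h)) (q (h) (h) (f)) (w (h) (f) (h))) (q (h) (w (h) (f) (h)) (f)) (h)) (w (w (w (h) (f) (h)) (s (h) (h) (f)) (w (h) (f) (h))) (r (w (h) (f) (h)) (w (h) (f) (h)) (s (h) (h) (f))) (w (w (h) (f) (h)) (r (h) (h) (f)) (w (h) (f) (h)))) (q (w (w (h) (f) (h)) (r (h) (h) (f)) (w (h) (f) (h))) (w (h) (f) (w (h) (f) (h))) (s (w (h) (f) (h)) (w (h) (f) (h)) (q (h) (h) (f))))))  →  (k (q (w (w (w (h) (f) (h)) (f) (w (h) (f) (h))) (q (h) (w (h) (f) (h)) (s (h) (h) (f))) (w (h) (r (h) (h) (f)) (w (h) (f) (h)))) (w (w (w (h) (f) (h)) (f) (w (h) (f) (h))) (r (h) (w (h) (f) (h)) (s (h) (h) (f))) (w (w (h) (f) (h)) (s (h) (h) (f)) (w (h) (f) (h)))) (s (w (w (h) (f) (h)) (r (h) (h) (f)) (w (h) (f) (h))) (w (w (h) (f) (h)) (q (h) (h) (f)) (w (h) (f) (h))) (q (w (h) (f) (h)) (w (h) (f) (h)) (s (h) (h) (f))))) (s (w (w (w (h) (f) (h)) (q (h) (h) (f)) (w (h) (f) (h))) (q (h) (w (h) (f) (h)) (f)) (h)) (w (w (w (h) (f) (h)) (s (h) (h) (f)) (w (h) (f) (h))) (r (w (h) (f) (h)) (w (h) (f) (h)) (s (h) (h) (f))) (w (w (h) (f) (h)) (r (h) (h) (f)) (w (h) (f) (h)))) (q (w (w (h) (f) (h)) (r (h) (h) (f)) (w (h) (f) (h))) (w (h) (f) (w (h) (f) (h))) (s (w (h) (f) (h)) (w (h) (f) (h)) (q (h) (h) (f))))))
normal form: (k (q (w (w (w (h) (f) (h)) (f) (w (h) (f) (h))) (q (h) (w (h) (f) (h)) (s (h) (h) (f))) (w (h) (r (h) (h) (f)) (w (h) (f) (h)))) (w (w (w (h) (f) (h)) (f) (w (h) (f) (h))) (r (h) (w (h) (f) (h)) (s (h) (h) (f))) (w (w (h) (f) (h)) (s (h) (h) (f)) (w (h) (f) (h)))) (s (w (w (h) (f) (h)) (r (h) (h) (f)) (w (h) (f) (h))) (w (w (h) (f) (h)) (q (h) (h) (f)) (w (h) (f) (h))) (q (w (h) (f) (h)) (w (h) (f) (h)) (s (h) (h) (f))))) (s (w (w (w (h) (f) (h)) (q (h) (h) (f)) (w (h) (f) (h))) (q (h) (w (h) (f) (h)) (f)) (h)) (w (w (w (h) (f) (h)) (s (h) (h) (f)) (w (h) (f) (h))) (r (w (h) (f) (h)) (w (h) (f) (h)) (s (h) (h) (f))) (w (w (h) (f) (h)) (r (h) (h) (f)) (w (h) (f) (h)))) (q (w (w (h) (f) (h)) (r (h) (h) (f)) (w (h) (f) (h))) (w (h) (f) (w (h) (f) (h))) (s (w (h) (f) (h)) (w (h) (f) (h)) (q (h) (h) (f))))))


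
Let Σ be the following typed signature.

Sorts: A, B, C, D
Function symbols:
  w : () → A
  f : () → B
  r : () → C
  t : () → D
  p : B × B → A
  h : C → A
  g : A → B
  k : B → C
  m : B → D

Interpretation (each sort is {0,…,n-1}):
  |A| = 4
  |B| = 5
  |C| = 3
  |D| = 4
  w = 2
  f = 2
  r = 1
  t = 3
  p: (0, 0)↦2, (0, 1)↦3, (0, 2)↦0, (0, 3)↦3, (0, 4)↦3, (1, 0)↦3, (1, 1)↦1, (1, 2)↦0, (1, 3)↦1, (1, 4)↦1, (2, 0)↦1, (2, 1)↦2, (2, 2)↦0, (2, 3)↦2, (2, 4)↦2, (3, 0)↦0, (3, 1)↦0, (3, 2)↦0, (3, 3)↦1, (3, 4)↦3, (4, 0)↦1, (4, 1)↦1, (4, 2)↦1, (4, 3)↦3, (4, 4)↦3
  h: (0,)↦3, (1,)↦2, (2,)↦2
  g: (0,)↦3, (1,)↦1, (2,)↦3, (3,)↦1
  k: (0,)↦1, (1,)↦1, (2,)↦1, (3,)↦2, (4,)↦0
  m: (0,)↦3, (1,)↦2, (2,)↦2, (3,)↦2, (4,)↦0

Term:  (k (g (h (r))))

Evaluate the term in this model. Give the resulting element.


  r = 1
  (h (r)) = h(1,) = 2
  (g (h (r))) = g(2,) = 3
  (k (g (h (r)))) = k(3,) = 2

value = 2


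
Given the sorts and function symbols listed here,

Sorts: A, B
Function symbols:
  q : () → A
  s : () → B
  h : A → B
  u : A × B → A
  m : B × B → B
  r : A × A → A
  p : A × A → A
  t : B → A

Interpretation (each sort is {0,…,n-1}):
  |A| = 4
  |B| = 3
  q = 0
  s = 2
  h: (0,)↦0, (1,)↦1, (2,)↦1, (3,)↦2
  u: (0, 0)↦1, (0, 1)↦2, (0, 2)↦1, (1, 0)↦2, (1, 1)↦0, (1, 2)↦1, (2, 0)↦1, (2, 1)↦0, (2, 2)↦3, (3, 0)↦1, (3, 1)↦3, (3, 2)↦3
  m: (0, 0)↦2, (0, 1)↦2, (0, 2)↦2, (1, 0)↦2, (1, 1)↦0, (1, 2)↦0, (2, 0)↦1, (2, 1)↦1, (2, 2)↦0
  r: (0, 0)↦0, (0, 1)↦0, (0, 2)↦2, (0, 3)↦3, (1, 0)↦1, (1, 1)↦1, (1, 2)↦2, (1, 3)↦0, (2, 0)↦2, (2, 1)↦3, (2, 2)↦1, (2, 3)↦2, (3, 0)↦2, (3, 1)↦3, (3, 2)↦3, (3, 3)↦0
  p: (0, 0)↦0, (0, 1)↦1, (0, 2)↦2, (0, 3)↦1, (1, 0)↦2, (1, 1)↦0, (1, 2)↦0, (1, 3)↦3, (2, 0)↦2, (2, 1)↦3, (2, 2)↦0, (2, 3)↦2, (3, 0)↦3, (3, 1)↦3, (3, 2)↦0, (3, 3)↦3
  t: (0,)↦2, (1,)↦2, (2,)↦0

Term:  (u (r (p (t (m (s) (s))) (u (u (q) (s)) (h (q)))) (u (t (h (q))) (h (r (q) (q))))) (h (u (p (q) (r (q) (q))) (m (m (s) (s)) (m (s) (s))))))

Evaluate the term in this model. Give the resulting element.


  s = 2
  s = 2
  (m (s) (s)) = m(2, 2) = 0
  (t (m (s) (s))) = t(0,) = 2
  q = 0
  s = 2
  (u (q) (s)) = u(0, 2) = 1
  q = 0
  (h (q)) = h(0,) = 0
  (u (u (q) (s)) (h (q))) = u(1, 0) = 2
  (p (t (m (s) (s))) (u (u (q) (s)) (h (q)))) = p(2, 2) = 0
  q = 0
  (h (q)) = h(0,) = 0
  (t (h (q))) = t(0,) = 2
  q = 0
  q = 0
  (r (q) (q)) = r(0, 0) = 0
  (h (r (q) (q))) = h(0,) = 0
  (u (t (h (q))) (h (r (q) (q)))) = u(2, 0) = 1
  (r (p (t (m (s) (s))) (u (u (q) (s)) (h (q)))) (u (t (h (q))) (h (r (q) (q))))) = r(0, 1) = 0
  q = 0
  q = 0
  q = 0
  (r (q) (q)) = r(0, 0) = 0
  (p (q) (r (q) (q))) = p(0, 0) = 0
  s = 2
  s = 2
  (m (s) (s)) = m(2, 2) = 0
  s = 2
  s = 2
  (m (s) (s)) = m(2, 2) = 0
  (m (m (s) (s)) (m (s) (s))) = m(0, 0) = 2
  (u (p (q) (r (q) (q))) (m (m (s) (s)) (m (s) (s)))) = u(0, 2) = 1
  (h (u (p (q) (r (q) (q))) (m (m (s) (s)) (m (s) (s))))) = h(1,) = 1
  (u (r (p (t (m (s) (s))) (u (u (q) (s)) (h (q)))) (u (t (h (q))) (h (r (q) (q))))) (h (u (p (q) (r (q) (q))) (m (m (s) (s)) (m (s) (s)))))) = u(0, 1) = 2

value = 2


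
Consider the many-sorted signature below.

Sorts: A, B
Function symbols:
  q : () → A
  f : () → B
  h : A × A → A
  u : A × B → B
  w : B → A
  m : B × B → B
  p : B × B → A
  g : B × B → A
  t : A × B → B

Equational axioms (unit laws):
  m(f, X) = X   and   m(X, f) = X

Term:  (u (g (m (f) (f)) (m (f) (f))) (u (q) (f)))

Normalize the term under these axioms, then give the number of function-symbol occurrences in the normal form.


size = 7

1. (u (g (m (f) (f)) (m (f) (f))) (u (q) (f)))  →  (u (g (f) (m (f) (f))) (u (q) (f)))
2. (u (g (f) (m (f) (f))) (u (q) (f)))  →  (u (g (f) (f)) (u (q) (f)))
normal form: (u (g (f) (f)) (u (q) (f)))


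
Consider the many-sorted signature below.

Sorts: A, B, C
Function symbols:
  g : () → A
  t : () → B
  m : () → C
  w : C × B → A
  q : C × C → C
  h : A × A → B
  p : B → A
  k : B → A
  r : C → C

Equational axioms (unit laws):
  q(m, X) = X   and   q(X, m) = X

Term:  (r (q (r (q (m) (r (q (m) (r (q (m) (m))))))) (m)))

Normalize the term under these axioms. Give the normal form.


normal form = (r (r (r (r (m)))))

1. (r (q (r (q (m) (r (q (m) (r (q (m) (m))))))) (m)))  →  (r (r (q (m) (r (q (m) (r (q (m) (m))))))))
2. (r (r (q (m) (r (q (m) (r (q (m) (m))))))))  →  (r (r (r (q (m) (r (q (m) (m)))))))
3. (r (r (r (q (m) (r (q (m) (m)))))))  →  (r (r (r (r (q (m) (m))))))
4. (r (r (r (r (q (m) (m))))))  →  (r (r (r (r (m)))))


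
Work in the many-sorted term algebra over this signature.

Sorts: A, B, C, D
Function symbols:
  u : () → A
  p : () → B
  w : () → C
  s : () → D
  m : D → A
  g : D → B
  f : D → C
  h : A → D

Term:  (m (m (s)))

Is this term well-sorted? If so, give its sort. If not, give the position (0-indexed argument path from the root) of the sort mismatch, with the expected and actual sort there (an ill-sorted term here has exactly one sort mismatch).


ill-sorted at position [0]: expected D, got A

    (s) : D
  (m (s)) : A
(m (m (s))) : ✗ arg 0 at [0] has sort A, expected D


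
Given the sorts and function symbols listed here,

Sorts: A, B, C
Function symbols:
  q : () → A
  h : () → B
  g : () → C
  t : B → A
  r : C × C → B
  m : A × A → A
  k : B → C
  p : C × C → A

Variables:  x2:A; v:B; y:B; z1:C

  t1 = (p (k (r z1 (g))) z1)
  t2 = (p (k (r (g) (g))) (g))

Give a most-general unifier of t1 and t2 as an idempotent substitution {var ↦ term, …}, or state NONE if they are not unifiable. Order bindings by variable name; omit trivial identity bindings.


{z1 ↦ (g)}


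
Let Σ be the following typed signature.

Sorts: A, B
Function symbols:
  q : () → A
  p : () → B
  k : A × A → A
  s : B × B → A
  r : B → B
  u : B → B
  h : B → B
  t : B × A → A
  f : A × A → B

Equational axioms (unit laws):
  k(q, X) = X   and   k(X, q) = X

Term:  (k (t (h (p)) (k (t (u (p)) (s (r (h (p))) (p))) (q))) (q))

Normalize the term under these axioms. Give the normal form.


1. (k (t (h (p)) (k (t (u (p)) (s (r (h (p))) (p))) (q))) (q))  →  (t (h (p)) (k (t (u (p)) (s (r (h (p))) (p))) (q)))
2. (t (h (p)) (k (t (u (p)) (s (r (h (p))) (p))) (q)))  →  (t (h (p)) (t (u (p)) (s (r (h (p))) (p))))

normal form = (t (h (p)) (t (u (p)) (s (r (h (p))) (p))))


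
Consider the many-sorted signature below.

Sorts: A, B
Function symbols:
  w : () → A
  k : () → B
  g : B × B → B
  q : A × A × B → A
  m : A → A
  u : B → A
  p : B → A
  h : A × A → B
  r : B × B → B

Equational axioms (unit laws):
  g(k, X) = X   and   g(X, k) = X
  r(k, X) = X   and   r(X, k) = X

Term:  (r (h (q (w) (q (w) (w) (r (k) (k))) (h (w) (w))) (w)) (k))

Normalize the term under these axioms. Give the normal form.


1. (r (h (q (w) (q (w) (w) (r (k) (k))) (h (w) (w))) (w)) (k))  →  (h (q (w) (q (w) (w) (r (k) (k))) (h (w) (w))) (w))
2. (h (q (w) (q (w) (w) (r (k) (k))) (h (w) (w))) (w))  →  (h (q (w) (q (w) (w) (k)) (h (w) (w))) (w))

normal form = (h (q (w) (q (w) (w) (k)) (h (w) (w))) (w))


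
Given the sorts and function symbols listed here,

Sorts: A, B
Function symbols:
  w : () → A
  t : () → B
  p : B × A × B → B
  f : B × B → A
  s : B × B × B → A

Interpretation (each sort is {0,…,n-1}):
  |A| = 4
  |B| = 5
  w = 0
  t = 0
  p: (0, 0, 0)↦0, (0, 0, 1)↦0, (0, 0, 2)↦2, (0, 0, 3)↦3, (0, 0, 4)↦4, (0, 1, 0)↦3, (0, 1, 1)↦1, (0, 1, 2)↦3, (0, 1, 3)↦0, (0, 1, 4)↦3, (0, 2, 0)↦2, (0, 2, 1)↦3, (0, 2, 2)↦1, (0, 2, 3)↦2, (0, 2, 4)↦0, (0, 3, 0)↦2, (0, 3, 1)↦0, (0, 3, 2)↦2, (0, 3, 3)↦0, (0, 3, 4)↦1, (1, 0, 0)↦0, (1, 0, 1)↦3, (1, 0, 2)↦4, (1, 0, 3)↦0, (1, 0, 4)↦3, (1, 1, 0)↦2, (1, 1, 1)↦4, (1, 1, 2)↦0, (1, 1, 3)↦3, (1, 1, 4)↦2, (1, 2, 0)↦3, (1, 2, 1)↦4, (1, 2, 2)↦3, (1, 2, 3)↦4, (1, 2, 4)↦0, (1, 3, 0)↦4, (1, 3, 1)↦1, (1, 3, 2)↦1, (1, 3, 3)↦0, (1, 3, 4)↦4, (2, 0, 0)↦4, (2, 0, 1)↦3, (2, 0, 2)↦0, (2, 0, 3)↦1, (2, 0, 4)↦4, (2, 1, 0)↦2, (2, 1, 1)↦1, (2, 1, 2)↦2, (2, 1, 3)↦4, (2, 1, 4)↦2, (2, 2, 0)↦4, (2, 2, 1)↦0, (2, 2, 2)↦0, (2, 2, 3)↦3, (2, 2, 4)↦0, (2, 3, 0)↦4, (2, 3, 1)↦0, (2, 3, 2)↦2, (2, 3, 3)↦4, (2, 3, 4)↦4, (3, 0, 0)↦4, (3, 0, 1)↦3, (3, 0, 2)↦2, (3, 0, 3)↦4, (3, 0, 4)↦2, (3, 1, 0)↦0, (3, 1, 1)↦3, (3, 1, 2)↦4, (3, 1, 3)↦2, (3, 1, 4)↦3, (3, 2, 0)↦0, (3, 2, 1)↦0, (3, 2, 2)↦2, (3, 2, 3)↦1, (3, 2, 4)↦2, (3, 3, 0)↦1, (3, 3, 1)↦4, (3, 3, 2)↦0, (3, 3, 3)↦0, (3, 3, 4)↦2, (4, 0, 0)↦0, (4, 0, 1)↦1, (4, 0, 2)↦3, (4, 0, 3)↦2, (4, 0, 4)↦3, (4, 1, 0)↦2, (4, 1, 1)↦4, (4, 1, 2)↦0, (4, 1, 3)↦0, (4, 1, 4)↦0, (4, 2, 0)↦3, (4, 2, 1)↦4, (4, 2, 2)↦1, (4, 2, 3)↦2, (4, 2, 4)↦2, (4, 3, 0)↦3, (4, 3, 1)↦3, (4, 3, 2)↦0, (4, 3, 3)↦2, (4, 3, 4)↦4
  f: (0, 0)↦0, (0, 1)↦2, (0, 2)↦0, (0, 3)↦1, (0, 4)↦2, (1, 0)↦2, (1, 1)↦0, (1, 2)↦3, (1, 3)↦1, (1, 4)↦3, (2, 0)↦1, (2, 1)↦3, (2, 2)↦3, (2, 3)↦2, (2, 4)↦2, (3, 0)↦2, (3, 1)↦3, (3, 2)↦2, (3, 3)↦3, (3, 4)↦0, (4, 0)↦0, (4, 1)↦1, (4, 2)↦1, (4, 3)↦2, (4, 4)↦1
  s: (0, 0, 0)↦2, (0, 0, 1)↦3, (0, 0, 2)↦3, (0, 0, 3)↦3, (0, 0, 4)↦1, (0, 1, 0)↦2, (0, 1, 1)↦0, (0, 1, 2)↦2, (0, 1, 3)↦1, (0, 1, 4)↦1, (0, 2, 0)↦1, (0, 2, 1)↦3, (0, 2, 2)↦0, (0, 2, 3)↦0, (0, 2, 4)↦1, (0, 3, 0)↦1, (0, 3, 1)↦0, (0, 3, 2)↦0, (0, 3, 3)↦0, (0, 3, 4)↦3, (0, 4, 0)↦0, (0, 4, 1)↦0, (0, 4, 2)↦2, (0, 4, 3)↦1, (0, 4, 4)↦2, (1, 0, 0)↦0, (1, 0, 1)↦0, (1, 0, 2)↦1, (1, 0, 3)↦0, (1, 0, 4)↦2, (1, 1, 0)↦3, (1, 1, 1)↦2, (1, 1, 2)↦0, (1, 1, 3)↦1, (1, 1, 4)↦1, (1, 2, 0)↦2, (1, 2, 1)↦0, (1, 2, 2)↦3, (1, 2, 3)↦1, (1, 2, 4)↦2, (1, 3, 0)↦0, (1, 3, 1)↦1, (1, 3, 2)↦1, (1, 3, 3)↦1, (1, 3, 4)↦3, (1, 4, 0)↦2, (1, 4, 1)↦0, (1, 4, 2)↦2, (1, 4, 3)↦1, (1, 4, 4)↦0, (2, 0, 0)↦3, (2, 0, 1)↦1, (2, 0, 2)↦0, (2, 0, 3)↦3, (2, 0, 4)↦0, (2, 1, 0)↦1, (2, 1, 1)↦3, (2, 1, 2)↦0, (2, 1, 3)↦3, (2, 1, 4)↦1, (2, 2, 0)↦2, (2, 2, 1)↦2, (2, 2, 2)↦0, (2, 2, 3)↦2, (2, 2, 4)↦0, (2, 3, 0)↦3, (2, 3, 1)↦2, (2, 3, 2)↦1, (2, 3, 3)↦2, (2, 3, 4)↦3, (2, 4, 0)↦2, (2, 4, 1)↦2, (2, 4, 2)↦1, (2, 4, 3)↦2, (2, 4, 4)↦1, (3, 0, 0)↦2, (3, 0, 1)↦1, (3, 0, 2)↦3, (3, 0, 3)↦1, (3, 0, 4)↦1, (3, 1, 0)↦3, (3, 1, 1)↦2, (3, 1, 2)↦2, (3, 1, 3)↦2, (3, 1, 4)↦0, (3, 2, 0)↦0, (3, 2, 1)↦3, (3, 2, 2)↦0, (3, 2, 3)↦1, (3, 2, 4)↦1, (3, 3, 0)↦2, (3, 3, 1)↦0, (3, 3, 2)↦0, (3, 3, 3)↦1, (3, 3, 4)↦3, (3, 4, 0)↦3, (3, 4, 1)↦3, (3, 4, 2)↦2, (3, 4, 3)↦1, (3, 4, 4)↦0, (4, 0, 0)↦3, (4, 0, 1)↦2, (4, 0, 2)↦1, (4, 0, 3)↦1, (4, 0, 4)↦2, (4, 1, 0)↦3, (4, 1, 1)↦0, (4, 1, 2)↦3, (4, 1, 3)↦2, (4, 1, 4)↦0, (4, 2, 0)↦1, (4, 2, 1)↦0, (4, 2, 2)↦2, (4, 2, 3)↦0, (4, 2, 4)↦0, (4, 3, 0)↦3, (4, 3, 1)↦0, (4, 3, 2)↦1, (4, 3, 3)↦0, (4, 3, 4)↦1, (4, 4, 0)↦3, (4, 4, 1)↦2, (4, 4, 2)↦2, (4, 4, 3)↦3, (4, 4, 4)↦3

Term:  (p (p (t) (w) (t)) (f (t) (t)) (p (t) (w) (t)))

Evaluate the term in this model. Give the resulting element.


value = 0

  t = 0
  w = 0
  t = 0
  (p (t) (w) (t)) = p(0, 0, 0) = 0
  t = 0
  t = 0
  (f (t) (t)) = f(0, 0) = 0
  t = 0
  w = 0
  t = 0
  (p (t) (w) (t)) = p(0, 0, 0) = 0
  (p (p (t) (w) (t)) (f (t) (t)) (p (t) (w) (t))) = p(0, 0, 0) = 0


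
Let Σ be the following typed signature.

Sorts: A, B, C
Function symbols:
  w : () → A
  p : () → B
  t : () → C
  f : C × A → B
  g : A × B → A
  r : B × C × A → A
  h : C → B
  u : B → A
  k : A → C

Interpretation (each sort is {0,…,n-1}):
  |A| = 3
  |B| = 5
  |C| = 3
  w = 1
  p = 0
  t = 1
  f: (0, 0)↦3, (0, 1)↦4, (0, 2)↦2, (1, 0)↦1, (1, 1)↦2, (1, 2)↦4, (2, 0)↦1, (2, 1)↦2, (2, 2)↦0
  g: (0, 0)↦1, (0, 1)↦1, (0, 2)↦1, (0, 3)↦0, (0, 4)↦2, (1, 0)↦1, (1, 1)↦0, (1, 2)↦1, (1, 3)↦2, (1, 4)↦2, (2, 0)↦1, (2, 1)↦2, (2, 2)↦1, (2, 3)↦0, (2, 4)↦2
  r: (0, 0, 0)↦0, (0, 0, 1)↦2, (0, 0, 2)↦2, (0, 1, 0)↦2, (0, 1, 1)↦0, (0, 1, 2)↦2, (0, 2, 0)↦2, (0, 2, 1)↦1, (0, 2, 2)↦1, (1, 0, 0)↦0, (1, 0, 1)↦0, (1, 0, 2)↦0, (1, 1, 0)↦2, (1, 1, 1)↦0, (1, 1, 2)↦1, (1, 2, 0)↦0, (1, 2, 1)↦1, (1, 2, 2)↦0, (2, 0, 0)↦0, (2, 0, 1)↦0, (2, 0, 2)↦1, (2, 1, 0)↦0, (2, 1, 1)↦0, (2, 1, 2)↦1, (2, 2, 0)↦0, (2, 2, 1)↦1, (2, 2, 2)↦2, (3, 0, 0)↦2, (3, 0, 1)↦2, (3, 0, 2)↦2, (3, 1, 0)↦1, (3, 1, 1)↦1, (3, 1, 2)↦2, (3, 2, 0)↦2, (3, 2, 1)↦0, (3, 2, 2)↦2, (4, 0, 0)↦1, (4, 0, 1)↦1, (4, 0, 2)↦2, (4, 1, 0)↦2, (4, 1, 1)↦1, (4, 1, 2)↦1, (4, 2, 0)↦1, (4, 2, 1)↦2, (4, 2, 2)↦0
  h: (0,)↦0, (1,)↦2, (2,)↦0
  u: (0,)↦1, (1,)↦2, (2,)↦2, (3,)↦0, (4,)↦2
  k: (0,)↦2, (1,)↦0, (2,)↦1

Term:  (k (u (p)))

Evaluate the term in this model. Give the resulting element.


value = 0

  p = 0
  (u (p)) = u(0,) = 1
  (k (u (p))) = k(1,) = 0
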